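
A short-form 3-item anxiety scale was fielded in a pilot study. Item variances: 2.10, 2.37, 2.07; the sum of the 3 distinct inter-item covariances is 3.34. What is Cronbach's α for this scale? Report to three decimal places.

Cronbach's α = 0.758

Σσ²ᵢ = 2.10 + 2.37 + 2.07 = 6.54
Sum of distinct covariances = 3.34
σ²_T = Σσ²ᵢ + 2·Σcov = 6.54 + 2 × 3.34 = 13.22
α = (3/2)·(1 − 6.54/13.22) = 0.758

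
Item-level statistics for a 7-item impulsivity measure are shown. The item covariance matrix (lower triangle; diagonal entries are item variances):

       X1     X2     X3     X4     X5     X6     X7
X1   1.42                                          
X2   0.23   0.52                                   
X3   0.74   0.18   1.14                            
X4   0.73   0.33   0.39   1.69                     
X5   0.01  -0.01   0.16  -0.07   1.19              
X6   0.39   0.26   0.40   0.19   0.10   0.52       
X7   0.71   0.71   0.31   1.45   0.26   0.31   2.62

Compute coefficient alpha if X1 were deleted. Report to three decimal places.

α = 0.677

Remaining items: X2, X3, X4, X5, X6, X7 (k = 6).
ΣVar(i) = 0.52 + 1.14 + 1.69 + 1.19 + 0.52 + 2.62 = 7.68
σ²_T = 7.68 + 2 × 4.97 = 17.62
α (item deleted) = (6/5)·(1 − 7.68/17.62) = 0.677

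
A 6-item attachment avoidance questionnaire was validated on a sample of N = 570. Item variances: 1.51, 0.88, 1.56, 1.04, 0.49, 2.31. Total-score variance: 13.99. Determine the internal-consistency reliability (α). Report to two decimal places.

α = 0.53

Σσ²ᵢ = 1.51 + 0.88 + 1.56 + 1.04 + 0.49 + 2.31 = 7.79
α = (k/(k−1))·(1 − Σσ²ᵢ/total variance) = (6/5)·(1 − 7.79/13.99) = 0.53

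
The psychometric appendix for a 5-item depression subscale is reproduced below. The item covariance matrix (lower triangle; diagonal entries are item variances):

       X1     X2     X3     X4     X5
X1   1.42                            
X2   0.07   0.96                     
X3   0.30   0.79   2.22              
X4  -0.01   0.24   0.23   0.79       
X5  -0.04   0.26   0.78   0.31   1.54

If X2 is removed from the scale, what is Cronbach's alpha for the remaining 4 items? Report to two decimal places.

α = 0.46

Remaining items: X1, X3, X4, X5 (k = 4).
ΣVar(i) = 1.42 + 2.22 + 0.79 + 1.54 = 5.97
total variance = 5.97 + 2 × 1.57 = 9.11
α (item deleted) = (4/3)·(1 − 5.97/9.11) = 0.46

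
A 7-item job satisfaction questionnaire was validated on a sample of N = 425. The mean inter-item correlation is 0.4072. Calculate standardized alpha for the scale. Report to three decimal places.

Standardized α = k·r̄ / (1 + (k−1)·r̄) = 7 × 0.4072 / (1 + 6 × 0.4072)
  = 2.8504 / 3.4432 = 0.828

standardized alpha = 0.828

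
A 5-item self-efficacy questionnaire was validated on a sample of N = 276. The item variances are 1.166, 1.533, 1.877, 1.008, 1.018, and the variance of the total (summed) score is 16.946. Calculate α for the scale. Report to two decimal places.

α = 0.76

Σσ²ᵢ = 1.166 + 1.533 + 1.877 + 1.008 + 1.018 = 6.602
α = (k/(k−1))·(1 − Σσ²ᵢ/σ²_T) = (5/4)·(1 − 6.602/16.946) = 0.76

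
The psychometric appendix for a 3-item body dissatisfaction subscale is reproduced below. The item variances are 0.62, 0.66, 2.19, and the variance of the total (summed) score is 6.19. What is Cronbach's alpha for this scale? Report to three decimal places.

Cronbach's alpha = 0.659

ΣVar(i) = 0.62 + 0.66 + 2.19 = 3.47
α = (k/(k−1))·(1 − ΣVar(i)/total variance) = (3/2)·(1 − 3.47/6.19) = 0.659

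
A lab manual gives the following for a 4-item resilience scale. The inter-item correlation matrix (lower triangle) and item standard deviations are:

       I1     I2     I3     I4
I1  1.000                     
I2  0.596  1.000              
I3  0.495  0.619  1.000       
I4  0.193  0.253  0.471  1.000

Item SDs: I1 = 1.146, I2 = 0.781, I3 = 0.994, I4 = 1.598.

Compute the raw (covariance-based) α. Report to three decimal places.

α = 0.697

Σσ²ᵢ = 1.146² + 0.781² + 0.994² + 1.598² = 5.4649
Covariances σ_ij = r_ij · s_i · s_j:
  σ(I1,I2) = 0.596 × 1.146 × 0.781 = 0.5334
  σ(I1,I3) = 0.495 × 1.146 × 0.994 = 0.5639
  σ(I1,I4) = 0.193 × 1.146 × 1.598 = 0.3534
  σ(I2,I3) = 0.619 × 0.781 × 0.994 = 0.4805
  σ(I2,I4) = 0.253 × 0.781 × 1.598 = 0.3158
  σ(I3,I4) = 0.471 × 0.994 × 1.598 = 0.7481
σ²_T = Σσ²ᵢ + 2·Σσ_ij = 5.4649 + 2 × 2.9951 = 11.4551
α = (4/3)·(1 − 5.4649/11.4551) = 0.697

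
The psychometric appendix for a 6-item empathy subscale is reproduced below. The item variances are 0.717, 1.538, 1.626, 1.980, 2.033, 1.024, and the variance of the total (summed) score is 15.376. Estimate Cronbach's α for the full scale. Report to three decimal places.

Σσ²ᵢ = 0.717 + 1.538 + 1.626 + 1.980 + 2.033 + 1.024 = 8.918
α = (k/(k−1))·(1 − Σσ²ᵢ/σ²_total) = (6/5)·(1 − 8.918/15.376) = 0.504

α = 0.504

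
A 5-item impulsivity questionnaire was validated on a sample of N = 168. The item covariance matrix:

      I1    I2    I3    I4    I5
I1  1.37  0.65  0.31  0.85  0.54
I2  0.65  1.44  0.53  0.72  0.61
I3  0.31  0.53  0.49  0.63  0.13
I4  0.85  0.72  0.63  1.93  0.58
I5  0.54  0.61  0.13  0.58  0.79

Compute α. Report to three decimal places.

α = 0.810

Σσ²ᵢ = 1.37 + 1.44 + 0.49 + 1.93 + 0.79 = 6.02
Sum of off-diagonal covariances = 5.55
total variance = 6.02 + 2 × 5.55 = 17.12
α = (k/(k−1))·(1 − Σσ²ᵢ/total variance) = (5/4)·(1 − 6.02/17.12) = 0.810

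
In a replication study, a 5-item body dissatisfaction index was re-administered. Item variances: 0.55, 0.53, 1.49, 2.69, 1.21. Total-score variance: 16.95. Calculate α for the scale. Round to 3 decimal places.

α = 0.773

sum of item variances = 0.55 + 0.53 + 1.49 + 2.69 + 1.21 = 6.47
α = (k/(k−1))·(1 − sum of item variances/σ²_T) = (5/4)·(1 − 6.47/16.95) = 0.773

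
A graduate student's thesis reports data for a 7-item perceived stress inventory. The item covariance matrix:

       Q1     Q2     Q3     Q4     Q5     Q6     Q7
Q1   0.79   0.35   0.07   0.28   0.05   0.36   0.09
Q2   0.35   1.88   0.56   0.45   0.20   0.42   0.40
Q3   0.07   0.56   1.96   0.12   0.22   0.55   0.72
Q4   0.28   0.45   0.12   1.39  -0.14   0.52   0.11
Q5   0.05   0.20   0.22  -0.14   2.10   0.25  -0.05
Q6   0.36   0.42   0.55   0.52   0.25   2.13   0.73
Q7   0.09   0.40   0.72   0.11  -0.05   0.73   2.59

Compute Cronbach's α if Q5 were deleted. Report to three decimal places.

Cronbach's α = 0.619

Remaining items: Q1, Q2, Q3, Q4, Q6, Q7 (k = 6).
ΣVar(i) = 0.79 + 1.88 + 1.96 + 1.39 + 2.13 + 2.59 = 10.74
Var(T) = 10.74 + 2 × 5.73 = 22.20
α (item deleted) = (6/5)·(1 − 10.74/22.20) = 0.619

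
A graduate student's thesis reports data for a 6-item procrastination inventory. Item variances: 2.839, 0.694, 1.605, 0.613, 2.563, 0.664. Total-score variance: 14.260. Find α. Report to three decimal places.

α = 0.444

ΣVar(i) = 2.839 + 0.694 + 1.605 + 0.613 + 2.563 + 0.664 = 8.978
α = (k/(k−1))·(1 − ΣVar(i)/σ²_T) = (6/5)·(1 − 8.978/14.260) = 0.444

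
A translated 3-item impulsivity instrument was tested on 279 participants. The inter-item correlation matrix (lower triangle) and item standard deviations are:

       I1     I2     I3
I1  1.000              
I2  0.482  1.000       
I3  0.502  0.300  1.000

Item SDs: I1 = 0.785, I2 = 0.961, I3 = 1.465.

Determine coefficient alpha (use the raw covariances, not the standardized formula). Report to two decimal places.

Σσ²ᵢ = 0.785² + 0.961² + 1.465² = 3.6860
Covariances σ_ij = r_ij · s_i · s_j:
  σ(I1,I2) = 0.482 × 0.785 × 0.961 = 0.3636
  σ(I1,I3) = 0.502 × 0.785 × 1.465 = 0.5773
  σ(I2,I3) = 0.300 × 0.961 × 1.465 = 0.4224
σ²_T = Σσ²ᵢ + 2·Σσ_ij = 3.6860 + 2 × 1.3633 = 6.4126
α = (3/2)·(1 − 3.6860/6.4126) = 0.64

α = 0.64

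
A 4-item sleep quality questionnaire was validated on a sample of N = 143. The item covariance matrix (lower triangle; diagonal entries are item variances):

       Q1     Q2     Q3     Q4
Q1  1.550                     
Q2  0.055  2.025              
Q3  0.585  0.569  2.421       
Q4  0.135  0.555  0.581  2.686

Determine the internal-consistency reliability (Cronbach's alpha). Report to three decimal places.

α = 0.485

Σσᵢ² = 1.550 + 2.025 + 2.421 + 2.686 = 8.682
Sum of off-diagonal covariances = 2.480
Var(T) = 8.682 + 2 × 2.480 = 13.642
α = (k/(k−1))·(1 − Σσᵢ²/Var(T)) = (4/3)·(1 − 8.682/13.642) = 0.485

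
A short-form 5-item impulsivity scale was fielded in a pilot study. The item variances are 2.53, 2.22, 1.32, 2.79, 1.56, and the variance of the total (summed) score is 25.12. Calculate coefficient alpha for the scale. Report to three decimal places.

coefficient alpha = 0.731

ΣVar(i) = 2.53 + 2.22 + 1.32 + 2.79 + 1.56 = 10.42
α = (k/(k−1))·(1 − ΣVar(i)/σ²_T) = (5/4)·(1 − 10.42/25.12) = 0.731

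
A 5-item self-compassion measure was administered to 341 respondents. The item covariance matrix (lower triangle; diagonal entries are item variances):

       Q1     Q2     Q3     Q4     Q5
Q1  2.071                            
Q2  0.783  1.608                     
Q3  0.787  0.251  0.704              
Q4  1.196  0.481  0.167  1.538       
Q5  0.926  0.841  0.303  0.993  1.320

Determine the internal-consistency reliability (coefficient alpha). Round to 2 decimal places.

coefficient alpha = 0.81

Σσ²ᵢ = 2.071 + 1.608 + 0.704 + 1.538 + 1.320 = 7.241
Sum of off-diagonal covariances = 6.728
σ²_T = 7.241 + 2 × 6.728 = 20.697
α = (k/(k−1))·(1 − Σσ²ᵢ/σ²_T) = (5/4)·(1 − 7.241/20.697) = 0.81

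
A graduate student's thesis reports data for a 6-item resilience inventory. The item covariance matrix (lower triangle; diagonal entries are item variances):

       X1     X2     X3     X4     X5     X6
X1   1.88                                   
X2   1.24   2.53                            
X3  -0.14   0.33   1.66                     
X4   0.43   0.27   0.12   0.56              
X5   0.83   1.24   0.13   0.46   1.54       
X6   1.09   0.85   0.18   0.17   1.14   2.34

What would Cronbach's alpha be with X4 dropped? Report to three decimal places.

Remaining items: X1, X2, X3, X5, X6 (k = 5).
Σσ²ᵢ = 1.88 + 2.53 + 1.66 + 1.54 + 2.34 = 9.95
Var(T) = 9.95 + 2 × 6.89 = 23.73
α (item deleted) = (5/4)·(1 − 9.95/23.73) = 0.726

α = 0.726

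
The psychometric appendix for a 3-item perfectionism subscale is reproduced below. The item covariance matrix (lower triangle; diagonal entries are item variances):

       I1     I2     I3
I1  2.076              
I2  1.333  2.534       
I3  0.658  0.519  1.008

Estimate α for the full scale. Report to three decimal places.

ΣVar(i) = 2.076 + 2.534 + 1.008 = 5.618
Sum of the distinct covariances = 2.510
Var(T) = 5.618 + 2 × 2.510 = 10.638
α = (k/(k−1))·(1 − ΣVar(i)/Var(T)) = (3/2)·(1 − 5.618/10.638) = 0.708

α = 0.708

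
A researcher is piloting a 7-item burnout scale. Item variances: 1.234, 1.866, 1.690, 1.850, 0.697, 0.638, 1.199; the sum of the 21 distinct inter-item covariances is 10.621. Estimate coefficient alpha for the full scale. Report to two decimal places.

α = 0.81

ΣVar(i) = 1.234 + 1.866 + 1.690 + 1.850 + 0.697 + 0.638 + 1.199 = 9.174
Sum of distinct covariances = 10.621
Var(T) = ΣVar(i) + 2·Σcov = 9.174 + 2 × 10.621 = 30.416
α = (7/6)·(1 − 9.174/30.416) = 0.81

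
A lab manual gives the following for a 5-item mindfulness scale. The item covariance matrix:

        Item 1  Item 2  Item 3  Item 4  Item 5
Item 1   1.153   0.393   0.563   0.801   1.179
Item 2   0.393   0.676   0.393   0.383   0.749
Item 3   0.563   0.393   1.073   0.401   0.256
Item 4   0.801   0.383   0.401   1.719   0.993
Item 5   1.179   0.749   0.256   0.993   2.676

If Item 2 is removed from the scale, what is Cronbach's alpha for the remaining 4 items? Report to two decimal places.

Cronbach's alpha = 0.75

Remaining items: Item 1, Item 3, Item 4, Item 5 (k = 4).
Σσᵢ² = 1.153 + 1.073 + 1.719 + 2.676 = 6.621
Var(T) = 6.621 + 2 × 4.193 = 15.007
α (item deleted) = (4/3)·(1 − 6.621/15.007) = 0.75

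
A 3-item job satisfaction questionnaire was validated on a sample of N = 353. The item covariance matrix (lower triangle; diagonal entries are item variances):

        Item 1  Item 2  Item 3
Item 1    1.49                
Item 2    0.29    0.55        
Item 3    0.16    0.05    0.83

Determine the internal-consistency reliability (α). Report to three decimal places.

Σσ²ᵢ = 1.49 + 0.55 + 0.83 = 2.87
Sum of the distinct covariances = 0.50
σ²_total = 2.87 + 2 × 0.50 = 3.87
α = (k/(k−1))·(1 − Σσ²ᵢ/σ²_total) = (3/2)·(1 − 2.87/3.87) = 0.388

α = 0.388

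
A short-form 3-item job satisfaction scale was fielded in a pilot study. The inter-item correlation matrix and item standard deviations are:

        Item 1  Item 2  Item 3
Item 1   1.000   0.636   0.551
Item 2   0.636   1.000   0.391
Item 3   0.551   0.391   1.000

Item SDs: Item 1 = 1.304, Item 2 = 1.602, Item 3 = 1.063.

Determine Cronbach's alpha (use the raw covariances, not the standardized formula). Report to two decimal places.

Σσ²ᵢ = 1.304² + 1.602² + 1.063² = 5.3968
Covariances σ_ij = r_ij · s_i · s_j:
  σ(Item 1,Item 2) = 0.636 × 1.304 × 1.602 = 1.3286
  σ(Item 1,Item 3) = 0.551 × 1.304 × 1.063 = 0.7638
  σ(Item 2,Item 3) = 0.391 × 1.602 × 1.063 = 0.6658
σ²_T = Σσ²ᵢ + 2·Σσ_ij = 5.3968 + 2 × 2.7582 = 10.9132
α = (3/2)·(1 − 5.3968/10.9132) = 0.76

α = 0.76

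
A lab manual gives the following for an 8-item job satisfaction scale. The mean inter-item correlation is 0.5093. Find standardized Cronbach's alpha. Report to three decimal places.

Standardized α = k·r̄ / (1 + (k−1)·r̄) = 8 × 0.5093 / (1 + 7 × 0.5093)
  = 4.0744 / 4.5651 = 0.893

α = 0.893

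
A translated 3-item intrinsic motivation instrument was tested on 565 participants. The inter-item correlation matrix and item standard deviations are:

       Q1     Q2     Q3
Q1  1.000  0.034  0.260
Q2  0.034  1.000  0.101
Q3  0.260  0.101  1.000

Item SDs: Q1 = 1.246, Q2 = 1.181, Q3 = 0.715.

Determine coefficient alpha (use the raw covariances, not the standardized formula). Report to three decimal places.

coefficient alpha = 0.263

Σσ²ᵢ = 1.246² + 1.181² + 0.715² = 3.4585
Covariances σ_ij = r_ij · s_i · s_j:
  σ(Q1,Q2) = 0.034 × 1.246 × 1.181 = 0.0500
  σ(Q1,Q3) = 0.260 × 1.246 × 0.715 = 0.2316
  σ(Q2,Q3) = 0.101 × 1.181 × 0.715 = 0.0853
σ²_T = Σσ²ᵢ + 2·Σσ_ij = 3.4585 + 2 × 0.3669 = 4.1923
α = (3/2)·(1 − 3.4585/4.1923) = 0.263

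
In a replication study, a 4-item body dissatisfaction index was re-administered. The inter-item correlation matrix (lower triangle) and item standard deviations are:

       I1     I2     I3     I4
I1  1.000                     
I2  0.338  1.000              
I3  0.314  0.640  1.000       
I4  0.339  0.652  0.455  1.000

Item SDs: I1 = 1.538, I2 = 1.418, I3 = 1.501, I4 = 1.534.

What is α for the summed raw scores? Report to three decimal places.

α = 0.767

Σσ²ᵢ = 1.538² + 1.418² + 1.501² + 1.534² = 8.9823
Covariances σ_ij = r_ij · s_i · s_j:
  σ(I1,I2) = 0.338 × 1.538 × 1.418 = 0.7371
  σ(I1,I3) = 0.314 × 1.538 × 1.501 = 0.7249
  σ(I1,I4) = 0.339 × 1.538 × 1.534 = 0.7998
  σ(I2,I3) = 0.640 × 1.418 × 1.501 = 1.3622
  σ(I2,I4) = 0.652 × 1.418 × 1.534 = 1.4182
  σ(I3,I4) = 0.455 × 1.501 × 1.534 = 1.0477
σ²_T = Σσ²ᵢ + 2·Σσ_ij = 8.9823 + 2 × 6.0899 = 21.1621
α = (4/3)·(1 − 8.9823/21.1621) = 0.767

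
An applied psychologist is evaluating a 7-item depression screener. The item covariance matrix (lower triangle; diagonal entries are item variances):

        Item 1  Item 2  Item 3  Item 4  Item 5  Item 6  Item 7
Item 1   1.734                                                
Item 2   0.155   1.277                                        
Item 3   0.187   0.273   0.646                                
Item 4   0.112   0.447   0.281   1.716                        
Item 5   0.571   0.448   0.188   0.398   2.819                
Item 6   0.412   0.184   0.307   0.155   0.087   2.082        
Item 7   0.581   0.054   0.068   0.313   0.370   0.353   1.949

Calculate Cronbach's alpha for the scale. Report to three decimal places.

Cronbach's alpha = 0.575

sum of item variances = 1.734 + 1.277 + 0.646 + 1.716 + 2.819 + 2.082 + 1.949 = 12.223
Sum of off-diagonal covariances = 5.944
σ²_T = 12.223 + 2 × 5.944 = 24.111
α = (k/(k−1))·(1 − sum of item variances/σ²_T) = (7/6)·(1 − 12.223/24.111) = 0.575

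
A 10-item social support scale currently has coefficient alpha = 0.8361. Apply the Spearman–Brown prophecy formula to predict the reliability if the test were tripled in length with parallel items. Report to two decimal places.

Length factor m = 3
α' = m·α / (1 + (m−1)·α)
   = 3 × 0.8361 / (1 + (3 − 1) × 0.8361)
   = 2.5083 / 2.6722 = 0.94

predicted reliability = 0.94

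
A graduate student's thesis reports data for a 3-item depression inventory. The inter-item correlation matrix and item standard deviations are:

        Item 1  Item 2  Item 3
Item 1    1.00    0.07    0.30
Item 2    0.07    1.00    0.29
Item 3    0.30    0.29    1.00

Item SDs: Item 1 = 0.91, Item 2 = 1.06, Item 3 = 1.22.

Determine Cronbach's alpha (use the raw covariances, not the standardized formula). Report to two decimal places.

α = 0.47

Σσ²ᵢ = 0.91² + 1.06² + 1.22² = 3.4401
Covariances σ_ij = r_ij · s_i · s_j:
  σ(Item 1,Item 2) = 0.07 × 0.91 × 1.06 = 0.0675
  σ(Item 1,Item 3) = 0.30 × 0.91 × 1.22 = 0.3331
  σ(Item 2,Item 3) = 0.29 × 1.06 × 1.22 = 0.3750
σ²_T = Σσ²ᵢ + 2·Σσ_ij = 3.4401 + 2 × 0.7756 = 4.9913
α = (3/2)·(1 − 3.4401/4.9913) = 0.47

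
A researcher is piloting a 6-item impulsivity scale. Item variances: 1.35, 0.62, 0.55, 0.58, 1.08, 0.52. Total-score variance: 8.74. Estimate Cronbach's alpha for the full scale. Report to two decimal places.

ΣVar(i) = 1.35 + 0.62 + 0.55 + 0.58 + 1.08 + 0.52 = 4.70
α = (k/(k−1))·(1 − ΣVar(i)/Var(T)) = (6/5)·(1 − 4.70/8.74) = 0.55

α = 0.55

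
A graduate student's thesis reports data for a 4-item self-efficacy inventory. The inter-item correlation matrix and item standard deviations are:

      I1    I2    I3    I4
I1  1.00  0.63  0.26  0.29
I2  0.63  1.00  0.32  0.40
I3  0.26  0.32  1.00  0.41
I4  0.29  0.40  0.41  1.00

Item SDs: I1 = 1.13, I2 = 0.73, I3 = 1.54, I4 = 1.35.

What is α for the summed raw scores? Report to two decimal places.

Σσ²ᵢ = 1.13² + 0.73² + 1.54² + 1.35² = 6.0039
Covariances σ_ij = r_ij · s_i · s_j:
  σ(I1,I2) = 0.63 × 1.13 × 0.73 = 0.5197
  σ(I1,I3) = 0.26 × 1.13 × 1.54 = 0.4525
  σ(I1,I4) = 0.29 × 1.13 × 1.35 = 0.4424
  σ(I2,I3) = 0.32 × 0.73 × 1.54 = 0.3597
  σ(I2,I4) = 0.40 × 0.73 × 1.35 = 0.3942
  σ(I3,I4) = 0.41 × 1.54 × 1.35 = 0.8524
σ²_T = Σσ²ᵢ + 2·Σσ_ij = 6.0039 + 2 × 3.0209 = 12.0457
α = (4/3)·(1 − 6.0039/12.0457) = 0.67

α = 0.67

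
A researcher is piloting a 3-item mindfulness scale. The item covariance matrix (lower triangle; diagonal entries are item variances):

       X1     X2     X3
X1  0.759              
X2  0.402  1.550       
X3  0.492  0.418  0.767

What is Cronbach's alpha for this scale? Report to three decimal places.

α = 0.691

Σσᵢ² = 0.759 + 1.550 + 0.767 = 3.076
Sum of off-diagonal covariances = 1.312
σ²_T = 3.076 + 2 × 1.312 = 5.700
α = (k/(k−1))·(1 − Σσᵢ²/σ²_T) = (3/2)·(1 − 3.076/5.700) = 0.691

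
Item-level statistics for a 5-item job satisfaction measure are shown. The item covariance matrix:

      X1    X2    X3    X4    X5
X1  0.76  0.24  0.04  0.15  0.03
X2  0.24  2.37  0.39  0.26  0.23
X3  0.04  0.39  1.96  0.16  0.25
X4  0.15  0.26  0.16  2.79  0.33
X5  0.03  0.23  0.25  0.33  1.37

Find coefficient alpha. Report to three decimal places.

α = 0.388

ΣVar(i) = 0.76 + 2.37 + 1.96 + 2.79 + 1.37 = 9.25
Sum of off-diagonal covariances = 2.08
total variance = 9.25 + 2 × 2.08 = 13.41
α = (k/(k−1))·(1 − ΣVar(i)/total variance) = (5/4)·(1 − 9.25/13.41) = 0.388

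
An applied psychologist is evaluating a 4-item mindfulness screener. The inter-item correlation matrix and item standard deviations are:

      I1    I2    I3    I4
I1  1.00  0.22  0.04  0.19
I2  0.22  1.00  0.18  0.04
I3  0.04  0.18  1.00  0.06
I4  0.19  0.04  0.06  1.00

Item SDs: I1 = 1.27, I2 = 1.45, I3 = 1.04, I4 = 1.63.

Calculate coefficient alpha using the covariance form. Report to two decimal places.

coefficient alpha = 0.35

Σσ²ᵢ = 1.27² + 1.45² + 1.04² + 1.63² = 7.4539
Covariances σ_ij = r_ij · s_i · s_j:
  σ(I1,I2) = 0.22 × 1.27 × 1.45 = 0.4051
  σ(I1,I3) = 0.04 × 1.27 × 1.04 = 0.0528
  σ(I1,I4) = 0.19 × 1.27 × 1.63 = 0.3933
  σ(I2,I3) = 0.18 × 1.45 × 1.04 = 0.2714
  σ(I2,I4) = 0.04 × 1.45 × 1.63 = 0.0945
  σ(I3,I4) = 0.06 × 1.04 × 1.63 = 0.1017
σ²_T = Σσ²ᵢ + 2·Σσ_ij = 7.4539 + 2 × 1.3188 = 10.0915
α = (4/3)·(1 − 7.4539/10.0915) = 0.35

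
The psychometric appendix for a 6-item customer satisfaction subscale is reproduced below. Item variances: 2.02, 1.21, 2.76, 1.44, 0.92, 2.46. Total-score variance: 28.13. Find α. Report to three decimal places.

sum of item variances = 2.02 + 1.21 + 2.76 + 1.44 + 0.92 + 2.46 = 10.81
α = (k/(k−1))·(1 − sum of item variances/Var(T)) = (6/5)·(1 − 10.81/28.13) = 0.739

α = 0.739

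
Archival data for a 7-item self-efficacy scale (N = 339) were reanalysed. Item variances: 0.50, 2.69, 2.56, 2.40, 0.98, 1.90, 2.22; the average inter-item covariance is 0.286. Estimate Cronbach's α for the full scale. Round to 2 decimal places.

α = 0.55

Σσᵢ² = 0.50 + 2.69 + 2.56 + 2.40 + 0.98 + 1.90 + 2.22 = 13.25
Sum of the 21 distinct covariances = 21 × 0.286 = 6.006
σ²_T = Σσᵢ² + 2·Σcov = 13.25 + 2 × 6.006 = 25.262
α = (7/6)·(1 − 13.25/25.262) = 0.55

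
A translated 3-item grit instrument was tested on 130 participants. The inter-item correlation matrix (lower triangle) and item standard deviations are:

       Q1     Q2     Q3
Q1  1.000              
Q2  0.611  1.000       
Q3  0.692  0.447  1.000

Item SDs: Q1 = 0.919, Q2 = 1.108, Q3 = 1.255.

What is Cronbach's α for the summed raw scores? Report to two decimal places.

Cronbach's α = 0.79

Σσ²ᵢ = 0.919² + 1.108² + 1.255² = 3.6473
Covariances σ_ij = r_ij · s_i · s_j:
  σ(Q1,Q2) = 0.611 × 0.919 × 1.108 = 0.6222
  σ(Q1,Q3) = 0.692 × 0.919 × 1.255 = 0.7981
  σ(Q2,Q3) = 0.447 × 1.108 × 1.255 = 0.6216
σ²_T = Σσ²ᵢ + 2·Σσ_ij = 3.6473 + 2 × 2.0419 = 7.7311
α = (3/2)·(1 − 3.6473/7.7311) = 0.79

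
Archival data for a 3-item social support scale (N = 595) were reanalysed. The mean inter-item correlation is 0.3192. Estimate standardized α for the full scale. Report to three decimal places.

α = 0.584

Standardized α = k·r̄ / (1 + (k−1)·r̄) = 3 × 0.3192 / (1 + 2 × 0.3192)
  = 0.9576 / 1.6384 = 0.584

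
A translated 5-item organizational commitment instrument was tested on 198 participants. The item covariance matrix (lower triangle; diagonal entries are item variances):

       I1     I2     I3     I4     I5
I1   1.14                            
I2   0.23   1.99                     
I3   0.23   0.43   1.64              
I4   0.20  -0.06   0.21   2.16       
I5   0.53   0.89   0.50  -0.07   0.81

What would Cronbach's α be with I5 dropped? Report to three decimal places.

Cronbach's α = 0.351

Remaining items: I1, I2, I3, I4 (k = 4).
sum of item variances = 1.14 + 1.99 + 1.64 + 2.16 = 6.93
σ²_total = 6.93 + 2 × 1.24 = 9.41
α (item deleted) = (4/3)·(1 − 6.93/9.41) = 0.351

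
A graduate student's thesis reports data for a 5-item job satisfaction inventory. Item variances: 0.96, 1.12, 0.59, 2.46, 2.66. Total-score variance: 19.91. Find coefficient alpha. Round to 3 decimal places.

α = 0.761

Σσᵢ² = 0.96 + 1.12 + 0.59 + 2.46 + 2.66 = 7.79
α = (k/(k−1))·(1 − Σσᵢ²/σ²_T) = (5/4)·(1 − 7.79/19.91) = 0.761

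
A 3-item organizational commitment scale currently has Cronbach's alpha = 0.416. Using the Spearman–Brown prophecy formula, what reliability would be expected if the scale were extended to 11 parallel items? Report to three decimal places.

Length factor m = 11/3 = 3.6667
α' = m·α / (1 + (m−1)·α)
   = 11/3 × 0.416 / (1 + (11/3 − 1) × 0.416)
   = 1.5253 / 2.1093 = 0.723

predicted reliability = 0.723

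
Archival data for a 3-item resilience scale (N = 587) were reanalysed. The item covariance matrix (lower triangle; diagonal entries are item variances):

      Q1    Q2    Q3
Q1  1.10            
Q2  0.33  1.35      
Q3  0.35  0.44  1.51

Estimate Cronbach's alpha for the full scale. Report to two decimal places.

Σσ²ᵢ = 1.10 + 1.35 + 1.51 = 3.96
Sum of off-diagonal covariances = 1.12
σ²_total = 3.96 + 2 × 1.12 = 6.20
α = (k/(k−1))·(1 − Σσ²ᵢ/σ²_total) = (3/2)·(1 − 3.96/6.20) = 0.54

α = 0.54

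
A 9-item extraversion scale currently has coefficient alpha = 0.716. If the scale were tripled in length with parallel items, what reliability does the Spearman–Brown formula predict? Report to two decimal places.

predicted reliability = 0.88

Length factor m = 3
α' = m·α / (1 + (m−1)·α)
   = 3 × 0.716 / (1 + (3 − 1) × 0.716)
   = 2.1480 / 2.4320 = 0.88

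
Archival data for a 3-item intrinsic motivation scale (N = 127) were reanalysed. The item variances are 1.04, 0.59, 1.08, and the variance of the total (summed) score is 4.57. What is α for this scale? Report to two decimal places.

Σσ²ᵢ = 1.04 + 0.59 + 1.08 = 2.71
α = (k/(k−1))·(1 − Σσ²ᵢ/total variance) = (3/2)·(1 − 2.71/4.57) = 0.61

α = 0.61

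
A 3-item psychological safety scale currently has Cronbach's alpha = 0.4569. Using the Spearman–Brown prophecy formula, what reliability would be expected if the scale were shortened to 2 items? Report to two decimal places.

predicted reliability = 0.36

Length factor m = 2/3 = 0.6667
α' = m·α / (1 − (1−m)·α)
   = 2/3 × 0.4569 / (1 − (1 − 2/3) × 0.4569)
   = 0.3046 / 0.8477 = 0.36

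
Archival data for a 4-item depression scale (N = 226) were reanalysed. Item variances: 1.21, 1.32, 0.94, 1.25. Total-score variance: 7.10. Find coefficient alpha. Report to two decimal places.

α = 0.45

sum of item variances = 1.21 + 1.32 + 0.94 + 1.25 = 4.72
α = (k/(k−1))·(1 − sum of item variances/σ²_T) = (4/3)·(1 − 4.72/7.10) = 0.45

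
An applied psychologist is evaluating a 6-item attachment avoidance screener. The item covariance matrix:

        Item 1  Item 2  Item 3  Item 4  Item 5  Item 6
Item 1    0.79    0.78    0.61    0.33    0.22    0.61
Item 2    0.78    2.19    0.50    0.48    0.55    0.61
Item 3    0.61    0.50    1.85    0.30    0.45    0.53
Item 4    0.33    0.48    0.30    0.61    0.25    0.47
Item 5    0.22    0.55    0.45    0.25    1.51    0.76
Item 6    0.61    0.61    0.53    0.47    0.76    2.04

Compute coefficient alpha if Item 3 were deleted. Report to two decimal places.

Remaining items: Item 1, Item 2, Item 4, Item 5, Item 6 (k = 5).
Σσᵢ² = 0.79 + 2.19 + 0.61 + 1.51 + 2.04 = 7.14
total variance = 7.14 + 2 × 5.06 = 17.26
α (item deleted) = (5/4)·(1 − 7.14/17.26) = 0.73

coefficient alpha = 0.73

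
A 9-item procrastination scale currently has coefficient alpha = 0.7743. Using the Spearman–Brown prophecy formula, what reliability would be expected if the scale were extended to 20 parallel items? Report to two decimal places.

Length factor m = 20/9 = 2.2222
α' = m·α / (1 + (m−1)·α)
   = 20/9 × 0.7743 / (1 + (20/9 − 1) × 0.7743)
   = 1.7207 / 1.9464 = 0.88

predicted reliability = 0.88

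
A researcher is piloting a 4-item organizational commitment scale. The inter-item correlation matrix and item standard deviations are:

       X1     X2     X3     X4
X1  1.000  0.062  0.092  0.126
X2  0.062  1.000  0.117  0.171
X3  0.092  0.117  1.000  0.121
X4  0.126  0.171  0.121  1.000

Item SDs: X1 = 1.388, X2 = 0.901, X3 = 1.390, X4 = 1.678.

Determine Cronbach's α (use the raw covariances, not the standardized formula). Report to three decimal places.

Σσ²ᵢ = 1.388² + 0.901² + 1.390² + 1.678² = 7.4861
Covariances σ_ij = r_ij · s_i · s_j:
  σ(X1,X2) = 0.062 × 1.388 × 0.901 = 0.0775
  σ(X1,X3) = 0.092 × 1.388 × 1.390 = 0.1775
  σ(X1,X4) = 0.126 × 1.388 × 1.678 = 0.2935
  σ(X2,X3) = 0.117 × 0.901 × 1.390 = 0.1465
  σ(X2,X4) = 0.171 × 0.901 × 1.678 = 0.2585
  σ(X3,X4) = 0.121 × 1.390 × 1.678 = 0.2822
σ²_T = Σσ²ᵢ + 2·Σσ_ij = 7.4861 + 2 × 1.2357 = 9.9575
α = (4/3)·(1 − 7.4861/9.9575) = 0.331

α = 0.331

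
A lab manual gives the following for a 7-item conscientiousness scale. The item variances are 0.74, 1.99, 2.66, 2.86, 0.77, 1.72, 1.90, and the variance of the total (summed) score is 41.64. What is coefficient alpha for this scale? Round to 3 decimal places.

sum of item variances = 0.74 + 1.99 + 2.66 + 2.86 + 0.77 + 1.72 + 1.90 = 12.64
α = (k/(k−1))·(1 − sum of item variances/total variance) = (7/6)·(1 − 12.64/41.64) = 0.813

α = 0.813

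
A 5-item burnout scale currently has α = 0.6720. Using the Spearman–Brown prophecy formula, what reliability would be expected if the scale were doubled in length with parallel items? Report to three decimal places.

Length factor m = 2
α' = m·α / (1 + (m−1)·α)
   = 2 × 0.6720 / (1 + (2 − 1) × 0.6720)
   = 1.3440 / 1.6720 = 0.804

predicted reliability = 0.804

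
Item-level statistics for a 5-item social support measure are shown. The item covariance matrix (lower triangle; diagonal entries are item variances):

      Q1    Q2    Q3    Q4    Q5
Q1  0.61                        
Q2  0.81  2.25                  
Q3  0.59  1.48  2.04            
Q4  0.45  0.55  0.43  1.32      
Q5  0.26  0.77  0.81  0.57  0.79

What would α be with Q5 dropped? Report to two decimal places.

α = 0.77

Remaining items: Q1, Q2, Q3, Q4 (k = 4).
sum of item variances = 0.61 + 2.25 + 2.04 + 1.32 = 6.22
σ²_T = 6.22 + 2 × 4.31 = 14.84
α (item deleted) = (4/3)·(1 − 6.22/14.84) = 0.77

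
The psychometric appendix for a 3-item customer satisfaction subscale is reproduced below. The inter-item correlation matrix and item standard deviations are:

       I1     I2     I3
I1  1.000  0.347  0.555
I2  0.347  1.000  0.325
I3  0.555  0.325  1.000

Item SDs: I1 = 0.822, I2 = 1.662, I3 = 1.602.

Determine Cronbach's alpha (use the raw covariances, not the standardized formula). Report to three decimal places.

Σσ²ᵢ = 0.822² + 1.662² + 1.602² = 6.0043
Covariances σ_ij = r_ij · s_i · s_j:
  σ(I1,I2) = 0.347 × 0.822 × 1.662 = 0.4741
  σ(I1,I3) = 0.555 × 0.822 × 1.602 = 0.7308
  σ(I2,I3) = 0.325 × 1.662 × 1.602 = 0.8653
σ²_T = Σσ²ᵢ + 2·Σσ_ij = 6.0043 + 2 × 2.0702 = 10.1447
α = (3/2)·(1 − 6.0043/10.1447) = 0.612

α = 0.612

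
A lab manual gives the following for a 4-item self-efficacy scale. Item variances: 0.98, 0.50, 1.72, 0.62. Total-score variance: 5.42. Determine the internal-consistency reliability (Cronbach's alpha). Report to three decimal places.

ΣVar(i) = 0.98 + 0.50 + 1.72 + 0.62 = 3.82
α = (k/(k−1))·(1 − ΣVar(i)/σ²_T) = (4/3)·(1 − 3.82/5.42) = 0.394

α = 0.394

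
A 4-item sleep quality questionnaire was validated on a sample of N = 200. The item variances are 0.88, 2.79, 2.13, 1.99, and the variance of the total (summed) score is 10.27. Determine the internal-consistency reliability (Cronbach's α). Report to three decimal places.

Σσ²ᵢ = 0.88 + 2.79 + 2.13 + 1.99 = 7.79
α = (k/(k−1))·(1 − Σσ²ᵢ/Var(T)) = (4/3)·(1 − 7.79/10.27) = 0.322

Cronbach's α = 0.322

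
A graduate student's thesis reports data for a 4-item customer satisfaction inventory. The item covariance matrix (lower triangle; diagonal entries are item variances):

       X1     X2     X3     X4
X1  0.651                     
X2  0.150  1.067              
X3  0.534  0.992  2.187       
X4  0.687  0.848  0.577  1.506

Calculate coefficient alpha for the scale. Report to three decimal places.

Σσ²ᵢ = 0.651 + 1.067 + 2.187 + 1.506 = 5.411
Sum of off-diagonal covariances = 3.788
Var(T) = 5.411 + 2 × 3.788 = 12.987
α = (k/(k−1))·(1 − Σσ²ᵢ/Var(T)) = (4/3)·(1 − 5.411/12.987) = 0.778

coefficient alpha = 0.778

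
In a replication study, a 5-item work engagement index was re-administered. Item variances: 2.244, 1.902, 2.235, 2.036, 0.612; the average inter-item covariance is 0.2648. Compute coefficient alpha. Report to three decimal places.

Σσ²ᵢ = 2.244 + 1.902 + 2.235 + 2.036 + 0.612 = 9.029
Sum of the 10 distinct covariances = 10 × 0.2648 = 2.6480
Var(T) = Σσ²ᵢ + 2·Σcov = 9.029 + 2 × 2.6480 = 14.3250
α = (5/4)·(1 − 9.029/14.3250) = 0.462

coefficient alpha = 0.462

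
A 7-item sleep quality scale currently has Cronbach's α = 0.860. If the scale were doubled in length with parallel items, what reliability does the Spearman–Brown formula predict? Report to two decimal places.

predicted reliability = 0.92

Length factor m = 2
α' = m·α / (1 + (m−1)·α)
   = 2 × 0.860 / (1 + (2 − 1) × 0.860)
   = 1.7200 / 1.8600 = 0.92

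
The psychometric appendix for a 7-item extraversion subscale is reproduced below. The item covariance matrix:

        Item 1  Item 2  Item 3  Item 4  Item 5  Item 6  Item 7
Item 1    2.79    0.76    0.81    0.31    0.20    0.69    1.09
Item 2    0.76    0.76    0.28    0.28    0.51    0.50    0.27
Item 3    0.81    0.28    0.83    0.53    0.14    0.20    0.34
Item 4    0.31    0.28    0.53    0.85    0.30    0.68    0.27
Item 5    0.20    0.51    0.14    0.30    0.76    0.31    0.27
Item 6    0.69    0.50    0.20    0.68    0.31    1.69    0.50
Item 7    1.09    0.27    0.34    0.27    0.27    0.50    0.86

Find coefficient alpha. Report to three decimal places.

α = 0.798

Σσᵢ² = 2.79 + 0.76 + 0.83 + 0.85 + 0.76 + 1.69 + 0.86 = 8.54
Sum of the distinct covariances = 9.24
σ²_T = 8.54 + 2 × 9.24 = 27.02
α = (k/(k−1))·(1 − Σσᵢ²/σ²_T) = (7/6)·(1 − 8.54/27.02) = 0.798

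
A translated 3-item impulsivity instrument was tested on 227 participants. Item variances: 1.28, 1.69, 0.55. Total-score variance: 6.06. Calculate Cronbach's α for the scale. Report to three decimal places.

Σσ²ᵢ = 1.28 + 1.69 + 0.55 = 3.52
α = (k/(k−1))·(1 − Σσ²ᵢ/Var(T)) = (3/2)·(1 − 3.52/6.06) = 0.629

Cronbach's α = 0.629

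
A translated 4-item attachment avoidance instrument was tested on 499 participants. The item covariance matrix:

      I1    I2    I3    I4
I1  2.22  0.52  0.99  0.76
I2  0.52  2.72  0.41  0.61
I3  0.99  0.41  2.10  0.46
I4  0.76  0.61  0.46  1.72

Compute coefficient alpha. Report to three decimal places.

Σσᵢ² = 2.22 + 2.72 + 2.10 + 1.72 = 8.76
Σ_{i<j} σ_ij = 3.75
Var(T) = 8.76 + 2 × 3.75 = 16.26
α = (k/(k−1))·(1 − Σσᵢ²/Var(T)) = (4/3)·(1 − 8.76/16.26) = 0.615

α = 0.615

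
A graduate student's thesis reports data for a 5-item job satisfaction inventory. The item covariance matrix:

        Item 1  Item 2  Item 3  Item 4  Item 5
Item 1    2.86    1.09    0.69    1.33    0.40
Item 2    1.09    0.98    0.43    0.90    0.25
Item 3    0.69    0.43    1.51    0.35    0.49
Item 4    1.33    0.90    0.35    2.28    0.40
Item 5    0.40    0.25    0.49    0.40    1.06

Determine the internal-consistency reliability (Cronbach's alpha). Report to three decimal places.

Cronbach's alpha = 0.741

Σσᵢ² = 2.86 + 0.98 + 1.51 + 2.28 + 1.06 = 8.69
Σ_{i<j} σ_ij = 6.33
σ²_total = 8.69 + 2 × 6.33 = 21.35
α = (k/(k−1))·(1 − Σσᵢ²/σ²_total) = (5/4)·(1 − 8.69/21.35) = 0.741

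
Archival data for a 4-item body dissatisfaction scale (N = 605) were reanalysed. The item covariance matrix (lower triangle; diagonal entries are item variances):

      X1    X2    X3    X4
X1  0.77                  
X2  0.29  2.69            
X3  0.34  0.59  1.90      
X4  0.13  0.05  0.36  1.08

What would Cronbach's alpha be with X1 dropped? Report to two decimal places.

Remaining items: X2, X3, X4 (k = 3).
sum of item variances = 2.69 + 1.90 + 1.08 = 5.67
Var(T) = 5.67 + 2 × 1.00 = 7.67
α (item deleted) = (3/2)·(1 − 5.67/7.67) = 0.39

Cronbach's alpha = 0.39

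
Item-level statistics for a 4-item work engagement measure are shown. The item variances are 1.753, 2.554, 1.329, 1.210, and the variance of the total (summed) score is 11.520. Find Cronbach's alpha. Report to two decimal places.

α = 0.54

Σσᵢ² = 1.753 + 2.554 + 1.329 + 1.210 = 6.846
α = (k/(k−1))·(1 − Σσᵢ²/σ²_T) = (4/3)·(1 − 6.846/11.520) = 0.54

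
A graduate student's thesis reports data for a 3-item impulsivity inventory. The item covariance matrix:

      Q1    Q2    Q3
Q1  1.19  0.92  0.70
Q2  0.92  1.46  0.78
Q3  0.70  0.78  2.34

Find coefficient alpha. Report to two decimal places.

ΣVar(i) = 1.19 + 1.46 + 2.34 = 4.99
Sum of off-diagonal covariances = 2.40
σ²_total = 4.99 + 2 × 2.40 = 9.79
α = (k/(k−1))·(1 − ΣVar(i)/σ²_total) = (3/2)·(1 − 4.99/9.79) = 0.74

coefficient alpha = 0.74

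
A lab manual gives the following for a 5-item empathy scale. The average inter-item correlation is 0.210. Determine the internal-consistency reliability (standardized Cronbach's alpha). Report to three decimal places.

standardized Cronbach's alpha = 0.571

Standardized α = k·r̄ / (1 + (k−1)·r̄) = 5 × 0.210 / (1 + 4 × 0.210)
  = 1.0500 / 1.8400 = 0.571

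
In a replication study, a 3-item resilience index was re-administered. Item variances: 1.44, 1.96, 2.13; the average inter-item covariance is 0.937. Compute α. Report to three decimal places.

α = 0.756

Σσᵢ² = 1.44 + 1.96 + 2.13 = 5.53
Sum of the 3 distinct covariances = 3 × 0.937 = 2.811
total variance = Σσᵢ² + 2·Σcov = 5.53 + 2 × 2.811 = 11.152
α = (3/2)·(1 − 5.53/11.152) = 0.756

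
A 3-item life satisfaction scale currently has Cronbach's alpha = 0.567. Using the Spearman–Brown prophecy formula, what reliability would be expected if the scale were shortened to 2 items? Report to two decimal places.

Length factor m = 2/3 = 0.6667
α' = m·α / (1 − (1−m)·α)
   = 2/3 × 0.567 / (1 − (1 − 2/3) × 0.567)
   = 0.3780 / 0.8110 = 0.47

predicted reliability = 0.47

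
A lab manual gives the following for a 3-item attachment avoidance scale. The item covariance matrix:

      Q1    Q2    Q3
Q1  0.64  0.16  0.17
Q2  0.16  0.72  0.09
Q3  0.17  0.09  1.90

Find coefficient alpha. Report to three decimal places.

ΣVar(i) = 0.64 + 0.72 + 1.90 = 3.26
Sum of off-diagonal covariances = 0.42
total variance = 3.26 + 2 × 0.42 = 4.10
α = (k/(k−1))·(1 − ΣVar(i)/total variance) = (3/2)·(1 − 3.26/4.10) = 0.307

coefficient alpha = 0.307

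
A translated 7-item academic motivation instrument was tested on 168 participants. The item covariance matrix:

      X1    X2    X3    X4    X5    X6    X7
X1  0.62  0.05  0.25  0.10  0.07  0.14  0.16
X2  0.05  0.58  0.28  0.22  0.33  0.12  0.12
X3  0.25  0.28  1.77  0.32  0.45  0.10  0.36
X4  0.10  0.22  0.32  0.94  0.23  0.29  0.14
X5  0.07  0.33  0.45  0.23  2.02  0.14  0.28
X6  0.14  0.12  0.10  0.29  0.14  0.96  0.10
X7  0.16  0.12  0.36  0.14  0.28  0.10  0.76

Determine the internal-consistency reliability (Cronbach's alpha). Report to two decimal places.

α = 0.61

sum of item variances = 0.62 + 0.58 + 1.77 + 0.94 + 2.02 + 0.96 + 0.76 = 7.65
Sum of the distinct covariances = 4.25
σ²_T = 7.65 + 2 × 4.25 = 16.15
α = (k/(k−1))·(1 − sum of item variances/σ²_T) = (7/6)·(1 − 7.65/16.15) = 0.61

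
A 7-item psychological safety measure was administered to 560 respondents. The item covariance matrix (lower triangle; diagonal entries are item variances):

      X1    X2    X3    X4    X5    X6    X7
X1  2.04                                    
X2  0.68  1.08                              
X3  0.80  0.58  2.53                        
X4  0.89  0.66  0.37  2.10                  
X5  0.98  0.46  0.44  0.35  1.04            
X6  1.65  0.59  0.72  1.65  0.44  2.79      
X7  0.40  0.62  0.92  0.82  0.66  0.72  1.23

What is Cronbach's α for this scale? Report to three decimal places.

sum of item variances = 2.04 + 1.08 + 2.53 + 2.10 + 1.04 + 2.79 + 1.23 = 12.81
Sum of the distinct covariances = 15.40
σ²_T = 12.81 + 2 × 15.40 = 43.61
α = (k/(k−1))·(1 − sum of item variances/σ²_T) = (7/6)·(1 − 12.81/43.61) = 0.824

Cronbach's α = 0.824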